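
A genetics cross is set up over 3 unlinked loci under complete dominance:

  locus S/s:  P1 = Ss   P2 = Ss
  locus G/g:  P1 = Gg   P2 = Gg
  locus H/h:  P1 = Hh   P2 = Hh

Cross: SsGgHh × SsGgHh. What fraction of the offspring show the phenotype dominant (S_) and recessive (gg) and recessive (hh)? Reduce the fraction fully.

P(S_ gg hh) = 3/64

SsGgHh gametes: SGH×1, SGh×1, SgH×1, Sgh×1, sGH×1, sGh×1, sgH×1, sgh×1
SsGgHh gametes: SGH×1, SGh×1, SgH×1, Sgh×1, sGH×1, sGh×1, sgH×1, sgh×1
SsGgHh×SsGgHh grid (8·8=64): SSGGHH=1 SSGGHh=2 SSGGhh=1 SSGgHH=2 SSGgHh=4 SSGghh=2 SSggHH=1 SSggHh=2 SSgghh=1 SsGGHH=2 SsGGHh=4 SsGGhh=2 SsGgHH=4 SsGgHh=8 SsGghh=4 SsggHH=2 SsggHh=4 Ssgghh=2 ssGGHH=1 ssGGHh=2 ssGGhh=1 ssGgHH=2 ssGgHh=4 ssGghh=2 ssggHH=1 ssggHh=2 ssgghh=1
S_ gg hh hits 3/64; gcd=1; 3÷1/64÷1 = 3/64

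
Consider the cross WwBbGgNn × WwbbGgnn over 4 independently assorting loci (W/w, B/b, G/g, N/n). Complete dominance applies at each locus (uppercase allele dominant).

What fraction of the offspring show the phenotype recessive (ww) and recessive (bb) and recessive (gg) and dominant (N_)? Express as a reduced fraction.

WwBbGgNn gametes: WBGN×1, WBGn×1, WBgN×1, WBgn×1, WbGN×1, WbGn×1, WbgN×1, Wbgn×1, wBGN×1, wBGn×1, wBgN×1, wBgn×1, wbGN×1, wbGn×1, wbgN×1, wbgn×1
WwbbGgnn gametes: WbGn×4, Wbgn×4, wbGn×4, wbgn×4
WwBbGgNn×WwbbGgnn grid (16·16=256): WWBbGGNn=4 WWBbGGnn=4 WWBbGgNn=8 WWBbGgnn=8 WWBbggNn=4 WWBbggnn=4 WWbbGGNn=4 WWbbGGnn=4 WWbbGgNn=8 WWbbGgnn=8 WWbbggNn=4 WWbbggnn=4 WwBbGGNn=8 WwBbGGnn=8 WwBbGgNn=16 WwBbGgnn=16 WwBbggNn=8 WwBbggnn=8 WwbbGGNn=8 WwbbGGnn=8 WwbbGgNn=16 WwbbGgnn=16 WwbbggNn=8 Wwbbggnn=8 wwBbGGNn=4 wwBbGGnn=4 wwBbGgNn=8 wwBbGgnn=8 wwBbggNn=4 wwBbggnn=4 wwbbGGNn=4 wwbbGGnn=4 wwbbGgNn=8 wwbbGgnn=8 wwbbggNn=4 wwbbggnn=4
ww bb gg N_ hits 4/256; gcd=4; 4÷4/256÷4 = 1/64

P(ww bb gg N_) = 1/64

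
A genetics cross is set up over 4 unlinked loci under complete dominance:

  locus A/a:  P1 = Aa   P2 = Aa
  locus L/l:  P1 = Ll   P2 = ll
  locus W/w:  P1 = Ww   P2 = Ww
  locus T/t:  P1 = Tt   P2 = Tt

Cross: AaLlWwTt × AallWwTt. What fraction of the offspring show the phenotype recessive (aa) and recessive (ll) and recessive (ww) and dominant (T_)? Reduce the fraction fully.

AaLlWwTt gametes: ALWT×1, ALWt×1, ALwT×1, ALwt×1, AlWT×1, AlWt×1, AlwT×1, Alwt×1, aLWT×1, aLWt×1, aLwT×1, aLwt×1, alWT×1, alWt×1, alwT×1, alwt×1
AallWwTt gametes: AlWT×2, AlWt×2, AlwT×2, Alwt×2, alWT×2, alWt×2, alwT×2, alwt×2
AaLlWwTt×AallWwTt grid (16·16=256): AALlWWTT=2 AALlWWTt=4 AALlWWtt=2 AALlWwTT=4 AALlWwTt=8 AALlWwtt=4 AALlwwTT=2 AALlwwTt=4 AALlwwtt=2 AAllWWTT=2 AAllWWTt=4 AAllWWtt=2 AAllWwTT=4 AAllWwTt=8 AAllWwtt=4 AAllwwTT=2 AAllwwTt=4 AAllwwtt=2 AaLlWWTT=4 AaLlWWTt=8 AaLlWWtt=4 AaLlWwTT=8 AaLlWwTt=16 AaLlWwtt=8 AaLlwwTT=4 AaLlwwTt=8 AaLlwwtt=4 AallWWTT=4 AallWWTt=8 AallWWtt=4 AallWwTT=8 AallWwTt=16 AallWwtt=8 AallwwTT=4 AallwwTt=8 Aallwwtt=4 aaLlWWTT=2 aaLlWWTt=4 aaLlWWtt=2 aaLlWwTT=4 aaLlWwTt=8 aaLlWwtt=4 aaLlwwTT=2 aaLlwwTt=4 aaLlwwtt=2 aallWWTT=2 aallWWTt=4 aallWWtt=2 aallWwTT=4 aallWwTt=8 aallWwtt=4 aallwwTT=2 aallwwTt=4 aallwwtt=2
aa ll ww T_ hits 6/256; gcd=2; 6÷2/256÷2 = 3/128

P(aa ll ww T_) = 3/128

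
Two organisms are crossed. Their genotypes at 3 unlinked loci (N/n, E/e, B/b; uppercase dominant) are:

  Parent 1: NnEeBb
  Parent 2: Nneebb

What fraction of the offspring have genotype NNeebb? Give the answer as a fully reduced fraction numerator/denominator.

NnEeBb gametes: NEB×1, NEb×1, NeB×1, Neb×1, nEB×1, nEb×1, neB×1, neb×1
Nneebb gametes: Neb×4, neb×4
NnEeBb×Nneebb grid (8·8=64): NNEeBb=4 NNEebb=4 NNeeBb=4 NNeebb=4 NnEeBb=8 NnEebb=8 NneeBb=8 Nneebb=8 nnEeBb=4 nnEebb=4 nneeBb=4 nneebb=4
NNeebb hits 4/64; gcd=4; 4÷4/64÷4 = 1/16

P(NNeebb) = 1/16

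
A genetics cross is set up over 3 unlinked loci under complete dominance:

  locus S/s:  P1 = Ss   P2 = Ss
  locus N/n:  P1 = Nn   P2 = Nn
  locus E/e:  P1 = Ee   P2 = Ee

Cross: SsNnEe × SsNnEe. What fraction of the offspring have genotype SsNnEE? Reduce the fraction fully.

P(SsNnEE) = 1/16

SsNnEe gametes: SNE×1, SNe×1, SnE×1, Sne×1, sNE×1, sNe×1, snE×1, sne×1
SsNnEe gametes: SNE×1, SNe×1, SnE×1, Sne×1, sNE×1, sNe×1, snE×1, sne×1
SsNnEe×SsNnEe grid (8·8=64): SSNNEE=1 SSNNEe=2 SSNNee=1 SSNnEE=2 SSNnEe=4 SSNnee=2 SSnnEE=1 SSnnEe=2 SSnnee=1 SsNNEE=2 SsNNEe=4 SsNNee=2 SsNnEE=4 SsNnEe=8 SsNnee=4 SsnnEE=2 SsnnEe=4 Ssnnee=2 ssNNEE=1 ssNNEe=2 ssNNee=1 ssNnEE=2 ssNnEe=4 ssNnee=2 ssnnEE=1 ssnnEe=2 ssnnee=1
SsNnEE hits 4/64; gcd=4; 4÷4/64÷4 = 1/16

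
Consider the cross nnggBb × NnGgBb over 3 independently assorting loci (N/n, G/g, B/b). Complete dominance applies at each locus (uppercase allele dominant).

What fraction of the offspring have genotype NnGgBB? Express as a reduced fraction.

P(NnGgBB) = 1/16

nnggBb gametes: ngB×4, ngb×4
NnGgBb gametes: NGB×1, NGb×1, NgB×1, Ngb×1, nGB×1, nGb×1, ngB×1, ngb×1
nnggBb×NnGgBb grid (8·8=64): NnGgBB=4 NnGgBb=8 NnGgbb=4 NnggBB=4 NnggBb=8 Nnggbb=4 nnGgBB=4 nnGgBb=8 nnGgbb=4 nnggBB=4 nnggBb=8 nnggbb=4
NnGgBB hits 4/64; gcd=4; 4÷4/64÷4 = 1/16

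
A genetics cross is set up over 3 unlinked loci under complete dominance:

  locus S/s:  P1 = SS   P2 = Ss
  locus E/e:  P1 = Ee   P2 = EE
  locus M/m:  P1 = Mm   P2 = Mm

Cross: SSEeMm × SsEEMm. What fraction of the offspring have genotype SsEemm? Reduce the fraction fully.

SSEeMm gametes: SEM×2, SEm×2, SeM×2, Sem×2
SsEEMm gametes: SEM×2, SEm×2, sEM×2, sEm×2
SSEeMm×SsEEMm grid (8·8=64): SSEEMM=4 SSEEMm=8 SSEEmm=4 SSEeMM=4 SSEeMm=8 SSEemm=4 SsEEMM=4 SsEEMm=8 SsEEmm=4 SsEeMM=4 SsEeMm=8 SsEemm=4
SsEemm hits 4/64; gcd=4; 4÷4/64÷4 = 1/16

P(SsEemm) = 1/16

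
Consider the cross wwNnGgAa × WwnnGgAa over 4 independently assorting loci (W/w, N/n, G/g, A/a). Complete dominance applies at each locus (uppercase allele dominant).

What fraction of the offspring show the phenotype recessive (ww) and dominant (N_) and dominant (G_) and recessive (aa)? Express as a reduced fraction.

wwNnGgAa gametes: wNGA×2, wNGa×2, wNgA×2, wNga×2, wnGA×2, wnGa×2, wngA×2, wnga×2
WwnnGgAa gametes: WnGA×2, WnGa×2, WngA×2, Wnga×2, wnGA×2, wnGa×2, wngA×2, wnga×2
wwNnGgAa×WwnnGgAa grid (16·16=256): WwNnGGAA=4 WwNnGGAa=8 WwNnGGaa=4 WwNnGgAA=8 WwNnGgAa=16 WwNnGgaa=8 WwNnggAA=4 WwNnggAa=8 WwNnggaa=4 WwnnGGAA=4 WwnnGGAa=8 WwnnGGaa=4 WwnnGgAA=8 WwnnGgAa=16 WwnnGgaa=8 WwnnggAA=4 WwnnggAa=8 Wwnnggaa=4 wwNnGGAA=4 wwNnGGAa=8 wwNnGGaa=4 wwNnGgAA=8 wwNnGgAa=16 wwNnGgaa=8 wwNnggAA=4 wwNnggAa=8 wwNnggaa=4 wwnnGGAA=4 wwnnGGAa=8 wwnnGGaa=4 wwnnGgAA=8 wwnnGgAa=16 wwnnGgaa=8 wwnnggAA=4 wwnnggAa=8 wwnnggaa=4
ww N_ G_ aa hits 12/256; gcd=4; 12÷4/256÷4 = 3/64

P(ww N_ G_ aa) = 3/64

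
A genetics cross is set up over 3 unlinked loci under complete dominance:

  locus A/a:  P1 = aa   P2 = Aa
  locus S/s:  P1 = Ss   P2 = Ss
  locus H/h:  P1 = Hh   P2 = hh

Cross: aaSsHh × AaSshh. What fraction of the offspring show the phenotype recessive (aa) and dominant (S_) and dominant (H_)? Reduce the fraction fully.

aaSsHh gametes: aSH×2, aSh×2, asH×2, ash×2
AaSshh gametes: ASh×2, Ash×2, aSh×2, ash×2
aaSsHh×AaSshh grid (8·8=64): AaSSHh=4 AaSShh=4 AaSsHh=8 AaSshh=8 AassHh=4 Aasshh=4 aaSSHh=4 aaSShh=4 aaSsHh=8 aaSshh=8 aassHh=4 aasshh=4
aa S_ H_ hits 12/64; gcd=4; 12÷4/64÷4 = 3/16

P(aa S_ H_) = 3/16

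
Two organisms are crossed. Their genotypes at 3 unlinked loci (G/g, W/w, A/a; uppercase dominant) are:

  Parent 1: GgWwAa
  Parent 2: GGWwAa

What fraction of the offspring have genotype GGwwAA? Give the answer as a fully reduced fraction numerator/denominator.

GgWwAa gametes: GWA×1, GWa×1, GwA×1, Gwa×1, gWA×1, gWa×1, gwA×1, gwa×1
GGWwAa gametes: GWA×2, GWa×2, GwA×2, Gwa×2
GgWwAa×GGWwAa grid (8·8=64): GGWWAA=2 GGWWAa=4 GGWWaa=2 GGWwAA=4 GGWwAa=8 GGWwaa=4 GGwwAA=2 GGwwAa=4 GGwwaa=2 GgWWAA=2 GgWWAa=4 GgWWaa=2 GgWwAA=4 GgWwAa=8 GgWwaa=4 GgwwAA=2 GgwwAa=4 Ggwwaa=2
GGwwAA hits 2/64; gcd=2; 2÷2/64÷2 = 1/32

P(GGwwAA) = 1/32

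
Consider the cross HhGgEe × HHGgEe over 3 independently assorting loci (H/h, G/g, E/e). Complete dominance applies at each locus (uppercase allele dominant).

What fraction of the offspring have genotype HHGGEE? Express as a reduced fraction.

HhGgEe gametes: HGE×1, HGe×1, HgE×1, Hge×1, hGE×1, hGe×1, hgE×1, hge×1
HHGgEe gametes: HGE×2, HGe×2, HgE×2, Hge×2
HhGgEe×HHGgEe grid (8·8=64): HHGGEE=2 HHGGEe=4 HHGGee=2 HHGgEE=4 HHGgEe=8 HHGgee=4 HHggEE=2 HHggEe=4 HHggee=2 HhGGEE=2 HhGGEe=4 HhGGee=2 HhGgEE=4 HhGgEe=8 HhGgee=4 HhggEE=2 HhggEe=4 Hhggee=2
HHGGEE hits 2/64; gcd=2; 2÷2/64÷2 = 1/32

P(HHGGEE) = 1/32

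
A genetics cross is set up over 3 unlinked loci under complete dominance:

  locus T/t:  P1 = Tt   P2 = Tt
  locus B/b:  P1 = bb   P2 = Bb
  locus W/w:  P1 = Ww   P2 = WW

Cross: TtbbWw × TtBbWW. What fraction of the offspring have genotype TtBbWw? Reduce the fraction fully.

TtbbWw gametes: TbW×2, Tbw×2, tbW×2, tbw×2
TtBbWW gametes: TBW×2, TbW×2, tBW×2, tbW×2
TtbbWw×TtBbWW grid (8·8=64): TTBbWW=4 TTBbWw=4 TTbbWW=4 TTbbWw=4 TtBbWW=8 TtBbWw=8 TtbbWW=8 TtbbWw=8 ttBbWW=4 ttBbWw=4 ttbbWW=4 ttbbWw=4
TtBbWw hits 8/64; gcd=8; 8÷8/64÷8 = 1/8

P(TtBbWw) = 1/8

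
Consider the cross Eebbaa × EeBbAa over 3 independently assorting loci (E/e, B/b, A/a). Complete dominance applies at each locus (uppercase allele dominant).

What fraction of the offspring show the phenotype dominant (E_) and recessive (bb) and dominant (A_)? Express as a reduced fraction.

Eebbaa gametes: Eba×4, eba×4
EeBbAa gametes: EBA×1, EBa×1, EbA×1, Eba×1, eBA×1, eBa×1, ebA×1, eba×1
Eebbaa×EeBbAa grid (8·8=64): EEBbAa=4 EEBbaa=4 EEbbAa=4 EEbbaa=4 EeBbAa=8 EeBbaa=8 EebbAa=8 Eebbaa=8 eeBbAa=4 eeBbaa=4 eebbAa=4 eebbaa=4
E_ bb A_ hits 12/64; gcd=4; 12÷4/64÷4 = 3/16

P(E_ bb A_) = 3/16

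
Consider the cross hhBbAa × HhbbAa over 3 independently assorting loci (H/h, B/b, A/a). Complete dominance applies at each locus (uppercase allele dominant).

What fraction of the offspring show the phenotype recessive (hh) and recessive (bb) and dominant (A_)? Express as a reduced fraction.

hhBbAa gametes: hBA×2, hBa×2, hbA×2, hba×2
HhbbAa gametes: HbA×2, Hba×2, hbA×2, hba×2
hhBbAa×HhbbAa grid (8·8=64): HhBbAA=4 HhBbAa=8 HhBbaa=4 HhbbAA=4 HhbbAa=8 Hhbbaa=4 hhBbAA=4 hhBbAa=8 hhBbaa=4 hhbbAA=4 hhbbAa=8 hhbbaa=4
hh bb A_ hits 12/64; gcd=4; 12÷4/64÷4 = 3/16

P(hh bb A_) = 3/16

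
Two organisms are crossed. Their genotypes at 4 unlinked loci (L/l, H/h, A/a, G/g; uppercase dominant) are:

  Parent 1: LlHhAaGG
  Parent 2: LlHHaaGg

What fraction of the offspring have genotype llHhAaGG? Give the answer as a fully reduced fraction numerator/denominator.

LlHhAaGG gametes: LHAG×2, LHaG×2, LhAG×2, LhaG×2, lHAG×2, lHaG×2, lhAG×2, lhaG×2
LlHHaaGg gametes: LHaG×4, LHag×4, lHaG×4, lHag×4
LlHhAaGG×LlHHaaGg grid (16·16=256): LLHHAaGG=8 LLHHAaGg=8 LLHHaaGG=8 LLHHaaGg=8 LLHhAaGG=8 LLHhAaGg=8 LLHhaaGG=8 LLHhaaGg=8 LlHHAaGG=16 LlHHAaGg=16 LlHHaaGG=16 LlHHaaGg=16 LlHhAaGG=16 LlHhAaGg=16 LlHhaaGG=16 LlHhaaGg=16 llHHAaGG=8 llHHAaGg=8 llHHaaGG=8 llHHaaGg=8 llHhAaGG=8 llHhAaGg=8 llHhaaGG=8 llHhaaGg=8
llHhAaGG hits 8/256; gcd=8; 8÷8/256÷8 = 1/32

P(llHhAaGG) = 1/32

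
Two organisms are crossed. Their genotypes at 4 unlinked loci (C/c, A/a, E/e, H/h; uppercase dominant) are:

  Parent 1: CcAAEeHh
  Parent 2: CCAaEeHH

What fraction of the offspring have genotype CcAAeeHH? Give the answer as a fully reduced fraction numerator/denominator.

CcAAEeHh gametes: CAEH×2, CAEh×2, CAeH×2, CAeh×2, cAEH×2, cAEh×2, cAeH×2, cAeh×2
CCAaEeHH gametes: CAEH×4, CAeH×4, CaEH×4, CaeH×4
CcAAEeHh×CCAaEeHH grid (16·16=256): CCAAEEHH=8 CCAAEEHh=8 CCAAEeHH=16 CCAAEeHh=16 CCAAeeHH=8 CCAAeeHh=8 CCAaEEHH=8 CCAaEEHh=8 CCAaEeHH=16 CCAaEeHh=16 CCAaeeHH=8 CCAaeeHh=8 CcAAEEHH=8 CcAAEEHh=8 CcAAEeHH=16 CcAAEeHh=16 CcAAeeHH=8 CcAAeeHh=8 CcAaEEHH=8 CcAaEEHh=8 CcAaEeHH=16 CcAaEeHh=16 CcAaeeHH=8 CcAaeeHh=8
CcAAeeHH hits 8/256; gcd=8; 8÷8/256÷8 = 1/32

P(CcAAeeHH) = 1/32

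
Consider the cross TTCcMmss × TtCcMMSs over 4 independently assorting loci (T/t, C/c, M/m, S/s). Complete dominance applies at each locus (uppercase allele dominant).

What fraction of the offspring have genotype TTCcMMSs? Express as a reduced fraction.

P(TTCcMMSs) = 1/16

TTCcMmss gametes: TCMs×4, TCms×4, TcMs×4, Tcms×4
TtCcMMSs gametes: TCMS×2, TCMs×2, TcMS×2, TcMs×2, tCMS×2, tCMs×2, tcMS×2, tcMs×2
TTCcMmss×TtCcMMSs grid (16·16=256): TTCCMMSs=8 TTCCMMss=8 TTCCMmSs=8 TTCCMmss=8 TTCcMMSs=16 TTCcMMss=16 TTCcMmSs=16 TTCcMmss=16 TTccMMSs=8 TTccMMss=8 TTccMmSs=8 TTccMmss=8 TtCCMMSs=8 TtCCMMss=8 TtCCMmSs=8 TtCCMmss=8 TtCcMMSs=16 TtCcMMss=16 TtCcMmSs=16 TtCcMmss=16 TtccMMSs=8 TtccMMss=8 TtccMmSs=8 TtccMmss=8
TTCcMMSs hits 16/256; gcd=16; 16÷16/256÷16 = 1/16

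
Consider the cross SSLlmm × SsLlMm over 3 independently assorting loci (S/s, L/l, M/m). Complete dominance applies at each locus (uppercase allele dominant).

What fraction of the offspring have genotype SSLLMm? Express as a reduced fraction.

P(SSLLMm) = 1/16

SSLlmm gametes: SLm×4, Slm×4
SsLlMm gametes: SLM×1, SLm×1, SlM×1, Slm×1, sLM×1, sLm×1, slM×1, slm×1
SSLlmm×SsLlMm grid (8·8=64): SSLLMm=4 SSLLmm=4 SSLlMm=8 SSLlmm=8 SSllMm=4 SSllmm=4 SsLLMm=4 SsLLmm=4 SsLlMm=8 SsLlmm=8 SsllMm=4 Ssllmm=4
SSLLMm hits 4/64; gcd=4; 4÷4/64÷4 = 1/16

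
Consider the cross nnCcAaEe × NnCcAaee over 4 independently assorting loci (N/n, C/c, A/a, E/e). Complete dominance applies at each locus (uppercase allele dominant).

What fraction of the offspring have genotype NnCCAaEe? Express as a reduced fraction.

P(NnCCAaEe) = 1/32

nnCcAaEe gametes: nCAE×2, nCAe×2, nCaE×2, nCae×2, ncAE×2, ncAe×2, ncaE×2, ncae×2
NnCcAaee gametes: NCAe×2, NCae×2, NcAe×2, Ncae×2, nCAe×2, nCae×2, ncAe×2, ncae×2
nnCcAaEe×NnCcAaee grid (16·16=256): NnCCAAEe=4 NnCCAAee=4 NnCCAaEe=8 NnCCAaee=8 NnCCaaEe=4 NnCCaaee=4 NnCcAAEe=8 NnCcAAee=8 NnCcAaEe=16 NnCcAaee=16 NnCcaaEe=8 NnCcaaee=8 NnccAAEe=4 NnccAAee=4 NnccAaEe=8 NnccAaee=8 NnccaaEe=4 Nnccaaee=4 nnCCAAEe=4 nnCCAAee=4 nnCCAaEe=8 nnCCAaee=8 nnCCaaEe=4 nnCCaaee=4 nnCcAAEe=8 nnCcAAee=8 nnCcAaEe=16 nnCcAaee=16 nnCcaaEe=8 nnCcaaee=8 nnccAAEe=4 nnccAAee=4 nnccAaEe=8 nnccAaee=8 nnccaaEe=4 nnccaaee=4
NnCCAaEe hits 8/256; gcd=8; 8÷8/256÷8 = 1/32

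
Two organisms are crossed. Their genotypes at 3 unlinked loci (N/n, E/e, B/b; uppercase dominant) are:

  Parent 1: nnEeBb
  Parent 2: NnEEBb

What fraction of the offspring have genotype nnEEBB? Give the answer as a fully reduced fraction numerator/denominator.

P(nnEEBB) = 1/16

nnEeBb gametes: nEB×2, nEb×2, neB×2, neb×2
NnEEBb gametes: NEB×2, NEb×2, nEB×2, nEb×2
nnEeBb×NnEEBb grid (8·8=64): NnEEBB=4 NnEEBb=8 NnEEbb=4 NnEeBB=4 NnEeBb=8 NnEebb=4 nnEEBB=4 nnEEBb=8 nnEEbb=4 nnEeBB=4 nnEeBb=8 nnEebb=4
nnEEBB hits 4/64; gcd=4; 4÷4/64÷4 = 1/16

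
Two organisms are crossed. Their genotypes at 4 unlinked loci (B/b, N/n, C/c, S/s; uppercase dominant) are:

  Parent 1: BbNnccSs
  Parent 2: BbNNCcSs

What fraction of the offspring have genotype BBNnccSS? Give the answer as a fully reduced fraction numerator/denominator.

BbNnccSs gametes: BNcS×2, BNcs×2, BncS×2, Bncs×2, bNcS×2, bNcs×2, bncS×2, bncs×2
BbNNCcSs gametes: BNCS×2, BNCs×2, BNcS×2, BNcs×2, bNCS×2, bNCs×2, bNcS×2, bNcs×2
BbNnccSs×BbNNCcSs grid (16·16=256): BBNNCcSS=4 BBNNCcSs=8 BBNNCcss=4 BBNNccSS=4 BBNNccSs=8 BBNNccss=4 BBNnCcSS=4 BBNnCcSs=8 BBNnCcss=4 BBNnccSS=4 BBNnccSs=8 BBNnccss=4 BbNNCcSS=8 BbNNCcSs=16 BbNNCcss=8 BbNNccSS=8 BbNNccSs=16 BbNNccss=8 BbNnCcSS=8 BbNnCcSs=16 BbNnCcss=8 BbNnccSS=8 BbNnccSs=16 BbNnccss=8 bbNNCcSS=4 bbNNCcSs=8 bbNNCcss=4 bbNNccSS=4 bbNNccSs=8 bbNNccss=4 bbNnCcSS=4 bbNnCcSs=8 bbNnCcss=4 bbNnccSS=4 bbNnccSs=8 bbNnccss=4
BBNnccSS hits 4/256; gcd=4; 4÷4/256÷4 = 1/64

P(BBNnccSS) = 1/64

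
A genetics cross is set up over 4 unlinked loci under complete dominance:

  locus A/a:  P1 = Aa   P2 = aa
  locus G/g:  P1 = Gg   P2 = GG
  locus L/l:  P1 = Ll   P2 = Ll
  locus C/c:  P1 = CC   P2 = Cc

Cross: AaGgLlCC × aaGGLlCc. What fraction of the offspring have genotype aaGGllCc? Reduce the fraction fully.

P(aaGGllCc) = 1/32

AaGgLlCC gametes: AGLC×2, AGlC×2, AgLC×2, AglC×2, aGLC×2, aGlC×2, agLC×2, aglC×2
aaGGLlCc gametes: aGLC×4, aGLc×4, aGlC×4, aGlc×4
AaGgLlCC×aaGGLlCc grid (16·16=256): AaGGLLCC=8 AaGGLLCc=8 AaGGLlCC=16 AaGGLlCc=16 AaGGllCC=8 AaGGllCc=8 AaGgLLCC=8 AaGgLLCc=8 AaGgLlCC=16 AaGgLlCc=16 AaGgllCC=8 AaGgllCc=8 aaGGLLCC=8 aaGGLLCc=8 aaGGLlCC=16 aaGGLlCc=16 aaGGllCC=8 aaGGllCc=8 aaGgLLCC=8 aaGgLLCc=8 aaGgLlCC=16 aaGgLlCc=16 aaGgllCC=8 aaGgllCc=8
aaGGllCc hits 8/256; gcd=8; 8÷8/256÷8 = 1/32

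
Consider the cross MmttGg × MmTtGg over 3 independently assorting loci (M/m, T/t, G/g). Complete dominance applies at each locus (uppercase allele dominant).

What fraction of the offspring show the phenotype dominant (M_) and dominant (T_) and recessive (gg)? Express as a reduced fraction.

MmttGg gametes: MtG×2, Mtg×2, mtG×2, mtg×2
MmTtGg gametes: MTG×1, MTg×1, MtG×1, Mtg×1, mTG×1, mTg×1, mtG×1, mtg×1
MmttGg×MmTtGg grid (8·8=64): MMTtGG=2 MMTtGg=4 MMTtgg=2 MMttGG=2 MMttGg=4 MMttgg=2 MmTtGG=4 MmTtGg=8 MmTtgg=4 MmttGG=4 MmttGg=8 Mmttgg=4 mmTtGG=2 mmTtGg=4 mmTtgg=2 mmttGG=2 mmttGg=4 mmttgg=2
M_ T_ gg hits 6/64; gcd=2; 6÷2/64÷2 = 3/32

P(M_ T_ gg) = 3/32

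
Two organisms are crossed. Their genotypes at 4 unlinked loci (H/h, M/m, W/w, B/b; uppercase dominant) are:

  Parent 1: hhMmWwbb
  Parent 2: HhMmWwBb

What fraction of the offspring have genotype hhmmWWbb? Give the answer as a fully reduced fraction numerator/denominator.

hhMmWwbb gametes: hMWb×4, hMwb×4, hmWb×4, hmwb×4
HhMmWwBb gametes: HMWB×1, HMWb×1, HMwB×1, HMwb×1, HmWB×1, HmWb×1, HmwB×1, Hmwb×1, hMWB×1, hMWb×1, hMwB×1, hMwb×1, hmWB×1, hmWb×1, hmwB×1, hmwb×1
hhMmWwbb×HhMmWwBb grid (16·16=256): HhMMWWBb=4 HhMMWWbb=4 HhMMWwBb=8 HhMMWwbb=8 HhMMwwBb=4 HhMMwwbb=4 HhMmWWBb=8 HhMmWWbb=8 HhMmWwBb=16 HhMmWwbb=16 HhMmwwBb=8 HhMmwwbb=8 HhmmWWBb=4 HhmmWWbb=4 HhmmWwBb=8 HhmmWwbb=8 HhmmwwBb=4 Hhmmwwbb=4 hhMMWWBb=4 hhMMWWbb=4 hhMMWwBb=8 hhMMWwbb=8 hhMMwwBb=4 hhMMwwbb=4 hhMmWWBb=8 hhMmWWbb=8 hhMmWwBb=16 hhMmWwbb=16 hhMmwwBb=8 hhMmwwbb=8 hhmmWWBb=4 hhmmWWbb=4 hhmmWwBb=8 hhmmWwbb=8 hhmmwwBb=4 hhmmwwbb=4
hhmmWWbb hits 4/256; gcd=4; 4÷4/256÷4 = 1/64

P(hhmmWWbb) = 1/64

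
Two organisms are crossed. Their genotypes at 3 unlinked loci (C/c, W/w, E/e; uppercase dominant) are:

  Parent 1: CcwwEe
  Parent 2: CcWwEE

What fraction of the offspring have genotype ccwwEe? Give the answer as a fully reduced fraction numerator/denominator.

CcwwEe gametes: CwE×2, Cwe×2, cwE×2, cwe×2
CcWwEE gametes: CWE×2, CwE×2, cWE×2, cwE×2
CcwwEe×CcWwEE grid (8·8=64): CCWwEE=4 CCWwEe=4 CCwwEE=4 CCwwEe=4 CcWwEE=8 CcWwEe=8 CcwwEE=8 CcwwEe=8 ccWwEE=4 ccWwEe=4 ccwwEE=4 ccwwEe=4
ccwwEe hits 4/64; gcd=4; 4÷4/64÷4 = 1/16

P(ccwwEe) = 1/16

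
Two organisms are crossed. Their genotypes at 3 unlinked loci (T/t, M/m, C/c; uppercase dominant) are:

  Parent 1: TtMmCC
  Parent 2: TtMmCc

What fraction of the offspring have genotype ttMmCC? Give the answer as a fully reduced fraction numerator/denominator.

TtMmCC gametes: TMC×2, TmC×2, tMC×2, tmC×2
TtMmCc gametes: TMC×1, TMc×1, TmC×1, Tmc×1, tMC×1, tMc×1, tmC×1, tmc×1
TtMmCC×TtMmCc grid (8·8=64): TTMMCC=2 TTMMCc=2 TTMmCC=4 TTMmCc=4 TTmmCC=2 TTmmCc=2 TtMMCC=4 TtMMCc=4 TtMmCC=8 TtMmCc=8 TtmmCC=4 TtmmCc=4 ttMMCC=2 ttMMCc=2 ttMmCC=4 ttMmCc=4 ttmmCC=2 ttmmCc=2
ttMmCC hits 4/64; gcd=4; 4÷4/64÷4 = 1/16

P(ttMmCC) = 1/16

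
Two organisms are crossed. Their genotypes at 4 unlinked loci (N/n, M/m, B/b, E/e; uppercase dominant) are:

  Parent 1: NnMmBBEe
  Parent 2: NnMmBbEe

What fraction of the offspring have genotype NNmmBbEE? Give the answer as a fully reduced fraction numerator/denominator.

NnMmBBEe gametes: NMBE×2, NMBe×2, NmBE×2, NmBe×2, nMBE×2, nMBe×2, nmBE×2, nmBe×2
NnMmBbEe gametes: NMBE×1, NMBe×1, NMbE×1, NMbe×1, NmBE×1, NmBe×1, NmbE×1, Nmbe×1, nMBE×1, nMBe×1, nMbE×1, nMbe×1, nmBE×1, nmBe×1, nmbE×1, nmbe×1
NnMmBBEe×NnMmBbEe grid (16·16=256): NNMMBBEE=2 NNMMBBEe=4 NNMMBBee=2 NNMMBbEE=2 NNMMBbEe=4 NNMMBbee=2 NNMmBBEE=4 NNMmBBEe=8 NNMmBBee=4 NNMmBbEE=4 NNMmBbEe=8 NNMmBbee=4 NNmmBBEE=2 NNmmBBEe=4 NNmmBBee=2 NNmmBbEE=2 NNmmBbEe=4 NNmmBbee=2 NnMMBBEE=4 NnMMBBEe=8 NnMMBBee=4 NnMMBbEE=4 NnMMBbEe=8 NnMMBbee=4 NnMmBBEE=8 NnMmBBEe=16 NnMmBBee=8 NnMmBbEE=8 NnMmBbEe=16 NnMmBbee=8 NnmmBBEE=4 NnmmBBEe=8 NnmmBBee=4 NnmmBbEE=4 NnmmBbEe=8 NnmmBbee=4 nnMMBBEE=2 nnMMBBEe=4 nnMMBBee=2 nnMMBbEE=2 nnMMBbEe=4 nnMMBbee=2 nnMmBBEE=4 nnMmBBEe=8 nnMmBBee=4 nnMmBbEE=4 nnMmBbEe=8 nnMmBbee=4 nnmmBBEE=2 nnmmBBEe=4 nnmmBBee=2 nnmmBbEE=2 nnmmBbEe=4 nnmmBbee=2
NNmmBbEE hits 2/256; gcd=2; 2÷2/256÷2 = 1/128

P(NNmmBbEE) = 1/128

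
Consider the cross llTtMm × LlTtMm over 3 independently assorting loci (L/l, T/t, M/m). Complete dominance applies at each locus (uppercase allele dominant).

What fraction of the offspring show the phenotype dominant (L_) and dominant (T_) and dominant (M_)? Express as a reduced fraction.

llTtMm gametes: lTM×2, lTm×2, ltM×2, ltm×2
LlTtMm gametes: LTM×1, LTm×1, LtM×1, Ltm×1, lTM×1, lTm×1, ltM×1, ltm×1
llTtMm×LlTtMm grid (8·8=64): LlTTMM=2 LlTTMm=4 LlTTmm=2 LlTtMM=4 LlTtMm=8 LlTtmm=4 LlttMM=2 LlttMm=4 Llttmm=2 llTTMM=2 llTTMm=4 llTTmm=2 llTtMM=4 llTtMm=8 llTtmm=4 llttMM=2 llttMm=4 llttmm=2
L_ T_ M_ hits 18/64; gcd=2; 18÷2/64÷2 = 9/32

P(L_ T_ M_) = 9/32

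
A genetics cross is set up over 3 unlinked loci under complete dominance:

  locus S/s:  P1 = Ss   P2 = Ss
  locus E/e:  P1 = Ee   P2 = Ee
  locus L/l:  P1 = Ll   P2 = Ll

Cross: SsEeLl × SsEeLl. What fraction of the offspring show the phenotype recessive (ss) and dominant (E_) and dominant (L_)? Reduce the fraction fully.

SsEeLl gametes: SEL×1, SEl×1, SeL×1, Sel×1, sEL×1, sEl×1, seL×1, sel×1
SsEeLl gametes: SEL×1, SEl×1, SeL×1, Sel×1, sEL×1, sEl×1, seL×1, sel×1
SsEeLl×SsEeLl grid (8·8=64): SSEELL=1 SSEELl=2 SSEEll=1 SSEeLL=2 SSEeLl=4 SSEell=2 SSeeLL=1 SSeeLl=2 SSeell=1 SsEELL=2 SsEELl=4 SsEEll=2 SsEeLL=4 SsEeLl=8 SsEell=4 SseeLL=2 SseeLl=4 Sseell=2 ssEELL=1 ssEELl=2 ssEEll=1 ssEeLL=2 ssEeLl=4 ssEell=2 sseeLL=1 sseeLl=2 sseell=1
ss E_ L_ hits 9/64; gcd=1; 9÷1/64÷1 = 9/64

P(ss E_ L_) = 9/64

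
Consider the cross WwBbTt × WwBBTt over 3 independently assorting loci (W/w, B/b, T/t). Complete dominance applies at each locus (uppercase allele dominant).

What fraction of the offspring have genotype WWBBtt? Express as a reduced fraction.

WwBbTt gametes: WBT×1, WBt×1, WbT×1, Wbt×1, wBT×1, wBt×1, wbT×1, wbt×1
WwBBTt gametes: WBT×2, WBt×2, wBT×2, wBt×2
WwBbTt×WwBBTt grid (8·8=64): WWBBTT=2 WWBBTt=4 WWBBtt=2 WWBbTT=2 WWBbTt=4 WWBbtt=2 WwBBTT=4 WwBBTt=8 WwBBtt=4 WwBbTT=4 WwBbTt=8 WwBbtt=4 wwBBTT=2 wwBBTt=4 wwBBtt=2 wwBbTT=2 wwBbTt=4 wwBbtt=2
WWBBtt hits 2/64; gcd=2; 2÷2/64÷2 = 1/32

P(WWBBtt) = 1/32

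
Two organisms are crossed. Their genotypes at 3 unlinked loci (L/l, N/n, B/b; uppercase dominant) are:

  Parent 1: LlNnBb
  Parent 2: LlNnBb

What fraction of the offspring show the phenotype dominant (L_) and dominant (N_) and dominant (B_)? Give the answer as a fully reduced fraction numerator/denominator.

LlNnBb gametes: LNB×1, LNb×1, LnB×1, Lnb×1, lNB×1, lNb×1, lnB×1, lnb×1
LlNnBb gametes: LNB×1, LNb×1, LnB×1, Lnb×1, lNB×1, lNb×1, lnB×1, lnb×1
LlNnBb×LlNnBb grid (8·8=64): LLNNBB=1 LLNNBb=2 LLNNbb=1 LLNnBB=2 LLNnBb=4 LLNnbb=2 LLnnBB=1 LLnnBb=2 LLnnbb=1 LlNNBB=2 LlNNBb=4 LlNNbb=2 LlNnBB=4 LlNnBb=8 LlNnbb=4 LlnnBB=2 LlnnBb=4 Llnnbb=2 llNNBB=1 llNNBb=2 llNNbb=1 llNnBB=2 llNnBb=4 llNnbb=2 llnnBB=1 llnnBb=2 llnnbb=1
L_ N_ B_ hits 27/64; gcd=1; 27÷1/64÷1 = 27/64

P(L_ N_ B_) = 27/64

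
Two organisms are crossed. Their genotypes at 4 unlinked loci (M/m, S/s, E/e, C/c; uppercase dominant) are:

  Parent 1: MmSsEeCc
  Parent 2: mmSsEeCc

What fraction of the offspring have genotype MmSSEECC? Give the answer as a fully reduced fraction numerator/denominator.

P(MmSSEECC) = 1/128

MmSsEeCc gametes: MSEC×1, MSEc×1, MSeC×1, MSec×1, MsEC×1, MsEc×1, MseC×1, Msec×1, mSEC×1, mSEc×1, mSeC×1, mSec×1, msEC×1, msEc×1, mseC×1, msec×1
mmSsEeCc gametes: mSEC×2, mSEc×2, mSeC×2, mSec×2, msEC×2, msEc×2, mseC×2, msec×2
MmSsEeCc×mmSsEeCc grid (16·16=256): MmSSEECC=2 MmSSEECc=4 MmSSEEcc=2 MmSSEeCC=4 MmSSEeCc=8 MmSSEecc=4 MmSSeeCC=2 MmSSeeCc=4 MmSSeecc=2 MmSsEECC=4 MmSsEECc=8 MmSsEEcc=4 MmSsEeCC=8 MmSsEeCc=16 MmSsEecc=8 MmSseeCC=4 MmSseeCc=8 MmSseecc=4 MmssEECC=2 MmssEECc=4 MmssEEcc=2 MmssEeCC=4 MmssEeCc=8 MmssEecc=4 MmsseeCC=2 MmsseeCc=4 Mmsseecc=2 mmSSEECC=2 mmSSEECc=4 mmSSEEcc=2 mmSSEeCC=4 mmSSEeCc=8 mmSSEecc=4 mmSSeeCC=2 mmSSeeCc=4 mmSSeecc=2 mmSsEECC=4 mmSsEECc=8 mmSsEEcc=4 mmSsEeCC=8 mmSsEeCc=16 mmSsEecc=8 mmSseeCC=4 mmSseeCc=8 mmSseecc=4 mmssEECC=2 mmssEECc=4 mmssEEcc=2 mmssEeCC=4 mmssEeCc=8 mmssEecc=4 mmsseeCC=2 mmsseeCc=4 mmsseecc=2
MmSSEECC hits 2/256; gcd=2; 2÷2/256÷2 = 1/128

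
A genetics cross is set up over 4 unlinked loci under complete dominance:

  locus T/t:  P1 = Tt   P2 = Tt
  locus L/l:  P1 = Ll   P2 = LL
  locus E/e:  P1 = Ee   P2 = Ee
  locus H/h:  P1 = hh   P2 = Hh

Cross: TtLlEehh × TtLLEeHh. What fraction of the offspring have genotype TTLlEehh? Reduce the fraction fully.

P(TTLlEehh) = 1/32

TtLlEehh gametes: TLEh×2, TLeh×2, TlEh×2, Tleh×2, tLEh×2, tLeh×2, tlEh×2, tleh×2
TtLLEeHh gametes: TLEH×2, TLEh×2, TLeH×2, TLeh×2, tLEH×2, tLEh×2, tLeH×2, tLeh×2
TtLlEehh×TtLLEeHh grid (16·16=256): TTLLEEHh=4 TTLLEEhh=4 TTLLEeHh=8 TTLLEehh=8 TTLLeeHh=4 TTLLeehh=4 TTLlEEHh=4 TTLlEEhh=4 TTLlEeHh=8 TTLlEehh=8 TTLleeHh=4 TTLleehh=4 TtLLEEHh=8 TtLLEEhh=8 TtLLEeHh=16 TtLLEehh=16 TtLLeeHh=8 TtLLeehh=8 TtLlEEHh=8 TtLlEEhh=8 TtLlEeHh=16 TtLlEehh=16 TtLleeHh=8 TtLleehh=8 ttLLEEHh=4 ttLLEEhh=4 ttLLEeHh=8 ttLLEehh=8 ttLLeeHh=4 ttLLeehh=4 ttLlEEHh=4 ttLlEEhh=4 ttLlEeHh=8 ttLlEehh=8 ttLleeHh=4 ttLleehh=4
TTLlEehh hits 8/256; gcd=8; 8÷8/256÷8 = 1/32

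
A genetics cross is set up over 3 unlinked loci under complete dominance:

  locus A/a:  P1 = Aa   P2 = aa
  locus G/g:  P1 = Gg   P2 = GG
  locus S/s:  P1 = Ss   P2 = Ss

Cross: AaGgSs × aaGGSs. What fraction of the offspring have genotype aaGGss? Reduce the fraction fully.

P(aaGGss) = 1/16

AaGgSs gametes: AGS×1, AGs×1, AgS×1, Ags×1, aGS×1, aGs×1, agS×1, ags×1
aaGGSs gametes: aGS×4, aGs×4
AaGgSs×aaGGSs grid (8·8=64): AaGGSS=4 AaGGSs=8 AaGGss=4 AaGgSS=4 AaGgSs=8 AaGgss=4 aaGGSS=4 aaGGSs=8 aaGGss=4 aaGgSS=4 aaGgSs=8 aaGgss=4
aaGGss hits 4/64; gcd=4; 4÷4/64÷4 = 1/16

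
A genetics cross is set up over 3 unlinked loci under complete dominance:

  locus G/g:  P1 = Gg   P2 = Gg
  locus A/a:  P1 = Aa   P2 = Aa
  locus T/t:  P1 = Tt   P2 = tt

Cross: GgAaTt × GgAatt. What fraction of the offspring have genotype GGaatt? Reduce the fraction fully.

P(GGaatt) = 1/32

GgAaTt gametes: GAT×1, GAt×1, GaT×1, Gat×1, gAT×1, gAt×1, gaT×1, gat×1
GgAatt gametes: GAt×2, Gat×2, gAt×2, gat×2
GgAaTt×GgAatt grid (8·8=64): GGAATt=2 GGAAtt=2 GGAaTt=4 GGAatt=4 GGaaTt=2 GGaatt=2 GgAATt=4 GgAAtt=4 GgAaTt=8 GgAatt=8 GgaaTt=4 Ggaatt=4 ggAATt=2 ggAAtt=2 ggAaTt=4 ggAatt=4 ggaaTt=2 ggaatt=2
GGaatt hits 2/64; gcd=2; 2÷2/64÷2 = 1/32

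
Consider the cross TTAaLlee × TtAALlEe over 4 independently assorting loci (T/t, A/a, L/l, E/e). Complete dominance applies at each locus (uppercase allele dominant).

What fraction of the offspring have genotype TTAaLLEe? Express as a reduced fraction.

P(TTAaLLEe) = 1/32

TTAaLlee gametes: TALe×4, TAle×4, TaLe×4, Tale×4
TtAALlEe gametes: TALE×2, TALe×2, TAlE×2, TAle×2, tALE×2, tALe×2, tAlE×2, tAle×2
TTAaLlee×TtAALlEe grid (16·16=256): TTAALLEe=8 TTAALLee=8 TTAALlEe=16 TTAALlee=16 TTAAllEe=8 TTAAllee=8 TTAaLLEe=8 TTAaLLee=8 TTAaLlEe=16 TTAaLlee=16 TTAallEe=8 TTAallee=8 TtAALLEe=8 TtAALLee=8 TtAALlEe=16 TtAALlee=16 TtAAllEe=8 TtAAllee=8 TtAaLLEe=8 TtAaLLee=8 TtAaLlEe=16 TtAaLlee=16 TtAallEe=8 TtAallee=8
TTAaLLEe hits 8/256; gcd=8; 8÷8/256÷8 = 1/32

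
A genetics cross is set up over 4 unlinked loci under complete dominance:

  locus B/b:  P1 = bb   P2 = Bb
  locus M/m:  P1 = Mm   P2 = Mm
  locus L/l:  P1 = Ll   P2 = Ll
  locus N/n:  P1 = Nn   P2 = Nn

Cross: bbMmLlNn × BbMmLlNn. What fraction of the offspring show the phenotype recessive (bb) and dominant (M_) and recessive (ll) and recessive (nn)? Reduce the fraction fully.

bbMmLlNn gametes: bMLN×2, bMLn×2, bMlN×2, bMln×2, bmLN×2, bmLn×2, bmlN×2, bmln×2
BbMmLlNn gametes: BMLN×1, BMLn×1, BMlN×1, BMln×1, BmLN×1, BmLn×1, BmlN×1, Bmln×1, bMLN×1, bMLn×1, bMlN×1, bMln×1, bmLN×1, bmLn×1, bmlN×1, bmln×1
bbMmLlNn×BbMmLlNn grid (16·16=256): BbMMLLNN=2 BbMMLLNn=4 BbMMLLnn=2 BbMMLlNN=4 BbMMLlNn=8 BbMMLlnn=4 BbMMllNN=2 BbMMllNn=4 BbMMllnn=2 BbMmLLNN=4 BbMmLLNn=8 BbMmLLnn=4 BbMmLlNN=8 BbMmLlNn=16 BbMmLlnn=8 BbMmllNN=4 BbMmllNn=8 BbMmllnn=4 BbmmLLNN=2 BbmmLLNn=4 BbmmLLnn=2 BbmmLlNN=4 BbmmLlNn=8 BbmmLlnn=4 BbmmllNN=2 BbmmllNn=4 Bbmmllnn=2 bbMMLLNN=2 bbMMLLNn=4 bbMMLLnn=2 bbMMLlNN=4 bbMMLlNn=8 bbMMLlnn=4 bbMMllNN=2 bbMMllNn=4 bbMMllnn=2 bbMmLLNN=4 bbMmLLNn=8 bbMmLLnn=4 bbMmLlNN=8 bbMmLlNn=16 bbMmLlnn=8 bbMmllNN=4 bbMmllNn=8 bbMmllnn=4 bbmmLLNN=2 bbmmLLNn=4 bbmmLLnn=2 bbmmLlNN=4 bbmmLlNn=8 bbmmLlnn=4 bbmmllNN=2 bbmmllNn=4 bbmmllnn=2
bb M_ ll nn hits 6/256; gcd=2; 6÷2/256÷2 = 3/128

P(bb M_ ll nn) = 3/128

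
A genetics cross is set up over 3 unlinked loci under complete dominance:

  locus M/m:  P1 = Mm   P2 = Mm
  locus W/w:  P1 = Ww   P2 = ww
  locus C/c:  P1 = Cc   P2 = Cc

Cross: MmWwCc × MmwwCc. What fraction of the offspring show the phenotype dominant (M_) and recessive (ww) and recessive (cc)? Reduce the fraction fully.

P(M_ ww cc) = 3/32

MmWwCc gametes: MWC×1, MWc×1, MwC×1, Mwc×1, mWC×1, mWc×1, mwC×1, mwc×1
MmwwCc gametes: MwC×2, Mwc×2, mwC×2, mwc×2
MmWwCc×MmwwCc grid (8·8=64): MMWwCC=2 MMWwCc=4 MMWwcc=2 MMwwCC=2 MMwwCc=4 MMwwcc=2 MmWwCC=4 MmWwCc=8 MmWwcc=4 MmwwCC=4 MmwwCc=8 Mmwwcc=4 mmWwCC=2 mmWwCc=4 mmWwcc=2 mmwwCC=2 mmwwCc=4 mmwwcc=2
M_ ww cc hits 6/64; gcd=2; 6÷2/64÷2 = 3/32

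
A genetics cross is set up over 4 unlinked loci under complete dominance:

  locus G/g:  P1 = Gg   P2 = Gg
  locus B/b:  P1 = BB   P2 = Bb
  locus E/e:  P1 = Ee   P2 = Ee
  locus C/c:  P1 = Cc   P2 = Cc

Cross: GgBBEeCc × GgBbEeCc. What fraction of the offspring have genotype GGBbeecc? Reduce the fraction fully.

GgBBEeCc gametes: GBEC×2, GBEc×2, GBeC×2, GBec×2, gBEC×2, gBEc×2, gBeC×2, gBec×2
GgBbEeCc gametes: GBEC×1, GBEc×1, GBeC×1, GBec×1, GbEC×1, GbEc×1, GbeC×1, Gbec×1, gBEC×1, gBEc×1, gBeC×1, gBec×1, gbEC×1, gbEc×1, gbeC×1, gbec×1
GgBBEeCc×GgBbEeCc grid (16·16=256): GGBBEECC=2 GGBBEECc=4 GGBBEEcc=2 GGBBEeCC=4 GGBBEeCc=8 GGBBEecc=4 GGBBeeCC=2 GGBBeeCc=4 GGBBeecc=2 GGBbEECC=2 GGBbEECc=4 GGBbEEcc=2 GGBbEeCC=4 GGBbEeCc=8 GGBbEecc=4 GGBbeeCC=2 GGBbeeCc=4 GGBbeecc=2 GgBBEECC=4 GgBBEECc=8 GgBBEEcc=4 GgBBEeCC=8 GgBBEeCc=16 GgBBEecc=8 GgBBeeCC=4 GgBBeeCc=8 GgBBeecc=4 GgBbEECC=4 GgBbEECc=8 GgBbEEcc=4 GgBbEeCC=8 GgBbEeCc=16 GgBbEecc=8 GgBbeeCC=4 GgBbeeCc=8 GgBbeecc=4 ggBBEECC=2 ggBBEECc=4 ggBBEEcc=2 ggBBEeCC=4 ggBBEeCc=8 ggBBEecc=4 ggBBeeCC=2 ggBBeeCc=4 ggBBeecc=2 ggBbEECC=2 ggBbEECc=4 ggBbEEcc=2 ggBbEeCC=4 ggBbEeCc=8 ggBbEecc=4 ggBbeeCC=2 ggBbeeCc=4 ggBbeecc=2
GGBbeecc hits 2/256; gcd=2; 2÷2/256÷2 = 1/128

P(GGBbeecc) = 1/128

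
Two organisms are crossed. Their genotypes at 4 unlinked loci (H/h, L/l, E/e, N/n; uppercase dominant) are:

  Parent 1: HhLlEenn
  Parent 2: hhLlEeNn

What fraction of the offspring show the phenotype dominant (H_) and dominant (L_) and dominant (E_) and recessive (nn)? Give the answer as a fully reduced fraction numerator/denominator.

P(H_ L_ E_ nn) = 9/64

HhLlEenn gametes: HLEn×2, HLen×2, HlEn×2, Hlen×2, hLEn×2, hLen×2, hlEn×2, hlen×2
hhLlEeNn gametes: hLEN×2, hLEn×2, hLeN×2, hLen×2, hlEN×2, hlEn×2, hleN×2, hlen×2
HhLlEenn×hhLlEeNn grid (16·16=256): HhLLEENn=4 HhLLEEnn=4 HhLLEeNn=8 HhLLEenn=8 HhLLeeNn=4 HhLLeenn=4 HhLlEENn=8 HhLlEEnn=8 HhLlEeNn=16 HhLlEenn=16 HhLleeNn=8 HhLleenn=8 HhllEENn=4 HhllEEnn=4 HhllEeNn=8 HhllEenn=8 HhlleeNn=4 Hhlleenn=4 hhLLEENn=4 hhLLEEnn=4 hhLLEeNn=8 hhLLEenn=8 hhLLeeNn=4 hhLLeenn=4 hhLlEENn=8 hhLlEEnn=8 hhLlEeNn=16 hhLlEenn=16 hhLleeNn=8 hhLleenn=8 hhllEENn=4 hhllEEnn=4 hhllEeNn=8 hhllEenn=8 hhlleeNn=4 hhlleenn=4
H_ L_ E_ nn hits 36/256; gcd=4; 36÷4/256÷4 = 9/64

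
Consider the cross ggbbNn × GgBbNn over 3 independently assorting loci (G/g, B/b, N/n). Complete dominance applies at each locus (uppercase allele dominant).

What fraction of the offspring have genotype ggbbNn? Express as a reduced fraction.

ggbbNn gametes: gbN×4, gbn×4
GgBbNn gametes: GBN×1, GBn×1, GbN×1, Gbn×1, gBN×1, gBn×1, gbN×1, gbn×1
ggbbNn×GgBbNn grid (8·8=64): GgBbNN=4 GgBbNn=8 GgBbnn=4 GgbbNN=4 GgbbNn=8 Ggbbnn=4 ggBbNN=4 ggBbNn=8 ggBbnn=4 ggbbNN=4 ggbbNn=8 ggbbnn=4
ggbbNn hits 8/64; gcd=8; 8÷8/64÷8 = 1/8

P(ggbbNn) = 1/8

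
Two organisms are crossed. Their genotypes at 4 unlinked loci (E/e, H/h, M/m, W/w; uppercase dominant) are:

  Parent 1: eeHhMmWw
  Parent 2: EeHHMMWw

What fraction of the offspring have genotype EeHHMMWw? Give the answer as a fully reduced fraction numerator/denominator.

eeHhMmWw gametes: eHMW×2, eHMw×2, eHmW×2, eHmw×2, ehMW×2, ehMw×2, ehmW×2, ehmw×2
EeHHMMWw gametes: EHMW×4, EHMw×4, eHMW×4, eHMw×4
eeHhMmWw×EeHHMMWw grid (16·16=256): EeHHMMWW=8 EeHHMMWw=16 EeHHMMww=8 EeHHMmWW=8 EeHHMmWw=16 EeHHMmww=8 EeHhMMWW=8 EeHhMMWw=16 EeHhMMww=8 EeHhMmWW=8 EeHhMmWw=16 EeHhMmww=8 eeHHMMWW=8 eeHHMMWw=16 eeHHMMww=8 eeHHMmWW=8 eeHHMmWw=16 eeHHMmww=8 eeHhMMWW=8 eeHhMMWw=16 eeHhMMww=8 eeHhMmWW=8 eeHhMmWw=16 eeHhMmww=8
EeHHMMWw hits 16/256; gcd=16; 16÷16/256÷16 = 1/16

P(EeHHMMWw) = 1/16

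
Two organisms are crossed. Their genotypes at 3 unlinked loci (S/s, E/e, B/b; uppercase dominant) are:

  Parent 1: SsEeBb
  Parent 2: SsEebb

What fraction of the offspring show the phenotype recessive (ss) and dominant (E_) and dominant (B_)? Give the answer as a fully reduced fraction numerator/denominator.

SsEeBb gametes: SEB×1, SEb×1, SeB×1, Seb×1, sEB×1, sEb×1, seB×1, seb×1
SsEebb gametes: SEb×2, Seb×2, sEb×2, seb×2
SsEeBb×SsEebb grid (8·8=64): SSEEBb=2 SSEEbb=2 SSEeBb=4 SSEebb=4 SSeeBb=2 SSeebb=2 SsEEBb=4 SsEEbb=4 SsEeBb=8 SsEebb=8 SseeBb=4 Sseebb=4 ssEEBb=2 ssEEbb=2 ssEeBb=4 ssEebb=4 sseeBb=2 sseebb=2
ss E_ B_ hits 6/64; gcd=2; 6÷2/64÷2 = 3/32

P(ss E_ B_) = 3/32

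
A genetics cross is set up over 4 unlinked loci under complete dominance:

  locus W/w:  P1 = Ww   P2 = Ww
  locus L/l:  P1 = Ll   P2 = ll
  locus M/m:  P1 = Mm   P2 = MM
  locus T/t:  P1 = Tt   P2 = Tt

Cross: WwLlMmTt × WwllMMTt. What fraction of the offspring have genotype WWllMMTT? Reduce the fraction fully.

P(WWllMMTT) = 1/64

WwLlMmTt gametes: WLMT×1, WLMt×1, WLmT×1, WLmt×1, WlMT×1, WlMt×1, WlmT×1, Wlmt×1, wLMT×1, wLMt×1, wLmT×1, wLmt×1, wlMT×1, wlMt×1, wlmT×1, wlmt×1
WwllMMTt gametes: WlMT×4, WlMt×4, wlMT×4, wlMt×4
WwLlMmTt×WwllMMTt grid (16·16=256): WWLlMMTT=4 WWLlMMTt=8 WWLlMMtt=4 WWLlMmTT=4 WWLlMmTt=8 WWLlMmtt=4 WWllMMTT=4 WWllMMTt=8 WWllMMtt=4 WWllMmTT=4 WWllMmTt=8 WWllMmtt=4 WwLlMMTT=8 WwLlMMTt=16 WwLlMMtt=8 WwLlMmTT=8 WwLlMmTt=16 WwLlMmtt=8 WwllMMTT=8 WwllMMTt=16 WwllMMtt=8 WwllMmTT=8 WwllMmTt=16 WwllMmtt=8 wwLlMMTT=4 wwLlMMTt=8 wwLlMMtt=4 wwLlMmTT=4 wwLlMmTt=8 wwLlMmtt=4 wwllMMTT=4 wwllMMTt=8 wwllMMtt=4 wwllMmTT=4 wwllMmTt=8 wwllMmtt=4
WWllMMTT hits 4/256; gcd=4; 4÷4/256÷4 = 1/64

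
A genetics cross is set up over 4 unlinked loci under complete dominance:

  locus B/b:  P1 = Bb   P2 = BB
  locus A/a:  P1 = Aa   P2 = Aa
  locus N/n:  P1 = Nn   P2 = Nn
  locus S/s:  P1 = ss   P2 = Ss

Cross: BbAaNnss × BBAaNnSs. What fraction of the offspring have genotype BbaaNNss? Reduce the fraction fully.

BbAaNnss gametes: BANs×2, BAns×2, BaNs×2, Bans×2, bANs×2, bAns×2, baNs×2, bans×2
BBAaNnSs gametes: BANS×2, BANs×2, BAnS×2, BAns×2, BaNS×2, BaNs×2, BanS×2, Bans×2
BbAaNnss×BBAaNnSs grid (16·16=256): BBAANNSs=4 BBAANNss=4 BBAANnSs=8 BBAANnss=8 BBAAnnSs=4 BBAAnnss=4 BBAaNNSs=8 BBAaNNss=8 BBAaNnSs=16 BBAaNnss=16 BBAannSs=8 BBAannss=8 BBaaNNSs=4 BBaaNNss=4 BBaaNnSs=8 BBaaNnss=8 BBaannSs=4 BBaannss=4 BbAANNSs=4 BbAANNss=4 BbAANnSs=8 BbAANnss=8 BbAAnnSs=4 BbAAnnss=4 BbAaNNSs=8 BbAaNNss=8 BbAaNnSs=16 BbAaNnss=16 BbAannSs=8 BbAannss=8 BbaaNNSs=4 BbaaNNss=4 BbaaNnSs=8 BbaaNnss=8 BbaannSs=4 Bbaannss=4
BbaaNNss hits 4/256; gcd=4; 4÷4/256÷4 = 1/64

P(BbaaNNss) = 1/64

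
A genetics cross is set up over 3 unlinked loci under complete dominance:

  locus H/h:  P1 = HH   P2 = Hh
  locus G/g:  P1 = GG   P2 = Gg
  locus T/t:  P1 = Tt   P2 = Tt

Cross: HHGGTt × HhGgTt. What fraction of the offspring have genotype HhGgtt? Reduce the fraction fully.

HHGGTt gametes: HGT×4, HGt×4
HhGgTt gametes: HGT×1, HGt×1, HgT×1, Hgt×1, hGT×1, hGt×1, hgT×1, hgt×1
HHGGTt×HhGgTt grid (8·8=64): HHGGTT=4 HHGGTt=8 HHGGtt=4 HHGgTT=4 HHGgTt=8 HHGgtt=4 HhGGTT=4 HhGGTt=8 HhGGtt=4 HhGgTT=4 HhGgTt=8 HhGgtt=4
HhGgtt hits 4/64; gcd=4; 4÷4/64÷4 = 1/16

P(HhGgtt) = 1/16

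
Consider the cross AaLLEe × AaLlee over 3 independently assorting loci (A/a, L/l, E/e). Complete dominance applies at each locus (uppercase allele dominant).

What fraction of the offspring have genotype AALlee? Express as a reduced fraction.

P(AALlee) = 1/16

AaLLEe gametes: ALE×2, ALe×2, aLE×2, aLe×2
AaLlee gametes: ALe×2, Ale×2, aLe×2, ale×2
AaLLEe×AaLlee grid (8·8=64): AALLEe=4 AALLee=4 AALlEe=4 AALlee=4 AaLLEe=8 AaLLee=8 AaLlEe=8 AaLlee=8 aaLLEe=4 aaLLee=4 aaLlEe=4 aaLlee=4
AALlee hits 4/64; gcd=4; 4÷4/64÷4 = 1/16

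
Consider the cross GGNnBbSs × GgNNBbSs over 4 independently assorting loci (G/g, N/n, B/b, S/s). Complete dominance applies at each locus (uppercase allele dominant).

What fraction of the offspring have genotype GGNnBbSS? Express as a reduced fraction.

P(GGNnBbSS) = 1/32

GGNnBbSs gametes: GNBS×2, GNBs×2, GNbS×2, GNbs×2, GnBS×2, GnBs×2, GnbS×2, Gnbs×2
GgNNBbSs gametes: GNBS×2, GNBs×2, GNbS×2, GNbs×2, gNBS×2, gNBs×2, gNbS×2, gNbs×2
GGNnBbSs×GgNNBbSs grid (16·16=256): GGNNBBSS=4 GGNNBBSs=8 GGNNBBss=4 GGNNBbSS=8 GGNNBbSs=16 GGNNBbss=8 GGNNbbSS=4 GGNNbbSs=8 GGNNbbss=4 GGNnBBSS=4 GGNnBBSs=8 GGNnBBss=4 GGNnBbSS=8 GGNnBbSs=16 GGNnBbss=8 GGNnbbSS=4 GGNnbbSs=8 GGNnbbss=4 GgNNBBSS=4 GgNNBBSs=8 GgNNBBss=4 GgNNBbSS=8 GgNNBbSs=16 GgNNBbss=8 GgNNbbSS=4 GgNNbbSs=8 GgNNbbss=4 GgNnBBSS=4 GgNnBBSs=8 GgNnBBss=4 GgNnBbSS=8 GgNnBbSs=16 GgNnBbss=8 GgNnbbSS=4 GgNnbbSs=8 GgNnbbss=4
GGNnBbSS hits 8/256; gcd=8; 8÷8/256÷8 = 1/32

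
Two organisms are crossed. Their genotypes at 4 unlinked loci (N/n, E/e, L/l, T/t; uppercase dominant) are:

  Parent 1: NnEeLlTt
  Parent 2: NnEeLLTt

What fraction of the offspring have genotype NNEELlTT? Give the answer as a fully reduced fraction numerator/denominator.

P(NNEELlTT) = 1/128

NnEeLlTt gametes: NELT×1, NELt×1, NElT×1, NElt×1, NeLT×1, NeLt×1, NelT×1, Nelt×1, nELT×1, nELt×1, nElT×1, nElt×1, neLT×1, neLt×1, nelT×1, nelt×1
NnEeLLTt gametes: NELT×2, NELt×2, NeLT×2, NeLt×2, nELT×2, nELt×2, neLT×2, neLt×2
NnEeLlTt×NnEeLLTt grid (16·16=256): NNEELLTT=2 NNEELLTt=4 NNEELLtt=2 NNEELlTT=2 NNEELlTt=4 NNEELltt=2 NNEeLLTT=4 NNEeLLTt=8 NNEeLLtt=4 NNEeLlTT=4 NNEeLlTt=8 NNEeLltt=4 NNeeLLTT=2 NNeeLLTt=4 NNeeLLtt=2 NNeeLlTT=2 NNeeLlTt=4 NNeeLltt=2 NnEELLTT=4 NnEELLTt=8 NnEELLtt=4 NnEELlTT=4 NnEELlTt=8 NnEELltt=4 NnEeLLTT=8 NnEeLLTt=16 NnEeLLtt=8 NnEeLlTT=8 NnEeLlTt=16 NnEeLltt=8 NneeLLTT=4 NneeLLTt=8 NneeLLtt=4 NneeLlTT=4 NneeLlTt=8 NneeLltt=4 nnEELLTT=2 nnEELLTt=4 nnEELLtt=2 nnEELlTT=2 nnEELlTt=4 nnEELltt=2 nnEeLLTT=4 nnEeLLTt=8 nnEeLLtt=4 nnEeLlTT=4 nnEeLlTt=8 nnEeLltt=4 nneeLLTT=2 nneeLLTt=4 nneeLLtt=2 nneeLlTT=2 nneeLlTt=4 nneeLltt=2
NNEELlTT hits 2/256; gcd=2; 2÷2/256÷2 = 1/128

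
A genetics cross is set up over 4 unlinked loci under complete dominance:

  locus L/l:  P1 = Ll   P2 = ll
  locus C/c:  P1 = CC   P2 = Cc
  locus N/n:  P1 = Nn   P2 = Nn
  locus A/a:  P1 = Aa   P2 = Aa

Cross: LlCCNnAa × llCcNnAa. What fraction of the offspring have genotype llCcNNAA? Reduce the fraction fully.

LlCCNnAa gametes: LCNA×2, LCNa×2, LCnA×2, LCna×2, lCNA×2, lCNa×2, lCnA×2, lCna×2
llCcNnAa gametes: lCNA×2, lCNa×2, lCnA×2, lCna×2, lcNA×2, lcNa×2, lcnA×2, lcna×2
LlCCNnAa×llCcNnAa grid (16·16=256): LlCCNNAA=4 LlCCNNAa=8 LlCCNNaa=4 LlCCNnAA=8 LlCCNnAa=16 LlCCNnaa=8 LlCCnnAA=4 LlCCnnAa=8 LlCCnnaa=4 LlCcNNAA=4 LlCcNNAa=8 LlCcNNaa=4 LlCcNnAA=8 LlCcNnAa=16 LlCcNnaa=8 LlCcnnAA=4 LlCcnnAa=8 LlCcnnaa=4 llCCNNAA=4 llCCNNAa=8 llCCNNaa=4 llCCNnAA=8 llCCNnAa=16 llCCNnaa=8 llCCnnAA=4 llCCnnAa=8 llCCnnaa=4 llCcNNAA=4 llCcNNAa=8 llCcNNaa=4 llCcNnAA=8 llCcNnAa=16 llCcNnaa=8 llCcnnAA=4 llCcnnAa=8 llCcnnaa=4
llCcNNAA hits 4/256; gcd=4; 4÷4/256÷4 = 1/64

P(llCcNNAA) = 1/64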